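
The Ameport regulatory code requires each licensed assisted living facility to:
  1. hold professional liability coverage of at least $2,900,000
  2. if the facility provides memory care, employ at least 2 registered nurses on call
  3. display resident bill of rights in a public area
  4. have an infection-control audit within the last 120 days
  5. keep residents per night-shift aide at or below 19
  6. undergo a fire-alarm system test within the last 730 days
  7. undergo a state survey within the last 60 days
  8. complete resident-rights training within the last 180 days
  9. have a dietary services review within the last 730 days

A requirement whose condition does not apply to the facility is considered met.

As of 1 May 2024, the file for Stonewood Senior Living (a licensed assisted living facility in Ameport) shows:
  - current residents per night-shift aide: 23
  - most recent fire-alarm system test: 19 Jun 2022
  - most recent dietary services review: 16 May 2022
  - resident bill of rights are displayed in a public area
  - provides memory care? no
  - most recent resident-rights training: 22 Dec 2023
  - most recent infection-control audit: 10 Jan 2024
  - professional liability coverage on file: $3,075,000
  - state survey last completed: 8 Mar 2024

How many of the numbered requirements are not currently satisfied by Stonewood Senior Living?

1. professional liability coverage $3,075,000 ≥ $2,900,000 → met
2. condition 'provides memory care' does not hold → requirement n/a → met
3. resident bill of rights present → met
4. infection-control audit 112 days ago vs limit 120 → met
5. residents per night-shift aide 23 > 19 → not met
6. fire-alarm system test 682 days ago vs limit 730 → met
7. state survey 54 days ago vs limit 60 → met
8. resident-rights training 131 days ago vs limit 180 → met
9. dietary services review 716 days ago vs limit 730 → met
Not met: 1 of 9

1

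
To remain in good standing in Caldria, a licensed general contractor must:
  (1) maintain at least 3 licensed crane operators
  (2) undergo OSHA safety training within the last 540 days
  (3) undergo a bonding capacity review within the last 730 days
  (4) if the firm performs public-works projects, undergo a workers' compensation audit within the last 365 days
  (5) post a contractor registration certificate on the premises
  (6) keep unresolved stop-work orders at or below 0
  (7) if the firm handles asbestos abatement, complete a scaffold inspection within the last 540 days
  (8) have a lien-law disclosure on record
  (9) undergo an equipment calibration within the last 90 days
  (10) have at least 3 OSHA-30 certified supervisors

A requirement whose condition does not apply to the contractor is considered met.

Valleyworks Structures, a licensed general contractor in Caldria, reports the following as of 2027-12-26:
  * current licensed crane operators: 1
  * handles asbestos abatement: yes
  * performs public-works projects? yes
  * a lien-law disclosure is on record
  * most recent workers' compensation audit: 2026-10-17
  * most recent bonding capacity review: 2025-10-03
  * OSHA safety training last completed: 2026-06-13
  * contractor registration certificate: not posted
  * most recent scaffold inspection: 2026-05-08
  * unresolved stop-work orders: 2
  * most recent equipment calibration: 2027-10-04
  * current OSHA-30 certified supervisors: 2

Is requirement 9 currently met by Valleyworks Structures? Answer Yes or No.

Yes

9. equipment calibration 83 days ago vs limit 90 → met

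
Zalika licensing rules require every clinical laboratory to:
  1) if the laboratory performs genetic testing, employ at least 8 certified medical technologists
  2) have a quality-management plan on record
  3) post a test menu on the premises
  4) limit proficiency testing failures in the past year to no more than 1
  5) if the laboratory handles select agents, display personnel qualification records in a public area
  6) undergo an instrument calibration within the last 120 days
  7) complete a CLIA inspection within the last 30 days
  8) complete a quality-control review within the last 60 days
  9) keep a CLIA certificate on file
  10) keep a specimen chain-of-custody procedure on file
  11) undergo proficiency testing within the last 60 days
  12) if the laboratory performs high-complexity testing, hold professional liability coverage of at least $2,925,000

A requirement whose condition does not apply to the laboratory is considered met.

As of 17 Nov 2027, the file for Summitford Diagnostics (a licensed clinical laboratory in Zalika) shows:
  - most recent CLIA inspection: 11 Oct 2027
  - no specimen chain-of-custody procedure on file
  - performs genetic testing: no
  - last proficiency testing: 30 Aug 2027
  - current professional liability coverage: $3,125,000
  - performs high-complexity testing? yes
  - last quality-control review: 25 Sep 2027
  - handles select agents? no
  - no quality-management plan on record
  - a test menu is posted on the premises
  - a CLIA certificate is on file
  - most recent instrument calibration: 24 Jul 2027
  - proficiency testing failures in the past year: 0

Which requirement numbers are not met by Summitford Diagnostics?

2, 7, 10, 11

1. condition 'performs genetic testing' does not hold → requirement n/a → met
2. quality-management plan absent → not met
3. test menu present → met
4. proficiency testing failures in the past year 0 ≤ 1 → met
5. condition 'handles select agents' does not hold → requirement n/a → met
6. instrument calibration 116 days ago vs limit 120 → met
7. CLIA inspection 37 days ago vs limit 30 → not met
8. quality-control review 53 days ago vs limit 60 → met
9. CLIA certificate present → met
10. specimen chain-of-custody procedure absent → not met
11. proficiency testing 79 days ago vs limit 60 → not met
12. condition 'performs high-complexity testing' holds; professional liability coverage $3,125,000 ≥ $2,925,000 → met
Not met: 2, 7, 10, 11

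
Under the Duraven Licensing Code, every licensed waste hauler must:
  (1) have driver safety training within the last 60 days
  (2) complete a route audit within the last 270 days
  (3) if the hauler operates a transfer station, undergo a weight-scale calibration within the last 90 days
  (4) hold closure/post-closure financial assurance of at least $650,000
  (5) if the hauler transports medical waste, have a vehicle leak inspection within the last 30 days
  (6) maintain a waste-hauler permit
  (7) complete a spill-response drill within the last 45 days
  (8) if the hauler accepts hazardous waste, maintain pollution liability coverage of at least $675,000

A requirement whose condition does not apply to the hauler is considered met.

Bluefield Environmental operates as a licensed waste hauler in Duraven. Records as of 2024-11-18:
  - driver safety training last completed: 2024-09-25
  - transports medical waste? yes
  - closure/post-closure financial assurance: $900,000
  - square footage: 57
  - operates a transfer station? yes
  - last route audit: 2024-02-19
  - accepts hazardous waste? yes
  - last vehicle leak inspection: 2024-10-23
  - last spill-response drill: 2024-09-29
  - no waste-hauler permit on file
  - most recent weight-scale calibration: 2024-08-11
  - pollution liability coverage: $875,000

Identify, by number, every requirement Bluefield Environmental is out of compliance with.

2, 3, 6, 7

1. driver safety training 54 days ago vs limit 60 → met
2. route audit 273 days ago vs limit 270 → not met
3. condition 'operates a transfer station' holds; weight-scale calibration 99 days ago vs limit 90 → not met
4. closure/post-closure financial assurance $900,000 ≥ $650,000 → met
5. condition 'transports medical waste' holds; vehicle leak inspection 26 days ago vs limit 30 → met
6. waste-hauler permit absent → not met
7. spill-response drill 50 days ago vs limit 45 → not met
8. condition 'accepts hazardous waste' holds; pollution liability coverage $875,000 ≥ $675,000 → met
Not met: 2, 3, 6, 7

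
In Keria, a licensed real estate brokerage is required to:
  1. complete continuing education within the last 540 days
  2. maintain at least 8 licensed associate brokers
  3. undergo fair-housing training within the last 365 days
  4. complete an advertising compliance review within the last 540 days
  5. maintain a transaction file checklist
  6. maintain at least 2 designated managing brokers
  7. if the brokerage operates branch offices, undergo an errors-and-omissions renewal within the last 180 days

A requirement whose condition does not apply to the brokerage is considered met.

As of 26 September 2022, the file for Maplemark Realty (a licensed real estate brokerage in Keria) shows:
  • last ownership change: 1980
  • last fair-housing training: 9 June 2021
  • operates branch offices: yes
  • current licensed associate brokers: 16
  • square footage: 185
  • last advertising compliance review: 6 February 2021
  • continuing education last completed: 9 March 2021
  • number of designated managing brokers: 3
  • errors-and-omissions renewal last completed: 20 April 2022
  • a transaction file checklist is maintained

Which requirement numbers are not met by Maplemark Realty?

1, 3, 4

1. continuing education 566 days ago vs limit 540 → not met
2. licensed associate brokers 16 ≥ 8 → met
3. fair-housing training 474 days ago vs limit 365 → not met
4. advertising compliance review 597 days ago vs limit 540 → not met
5. transaction file checklist present → met
6. designated managing brokers 3 ≥ 2 → met
7. condition 'operates branch offices' holds; errors-and-omissions renewal 159 days ago vs limit 180 → met
Not met: 1, 3, 4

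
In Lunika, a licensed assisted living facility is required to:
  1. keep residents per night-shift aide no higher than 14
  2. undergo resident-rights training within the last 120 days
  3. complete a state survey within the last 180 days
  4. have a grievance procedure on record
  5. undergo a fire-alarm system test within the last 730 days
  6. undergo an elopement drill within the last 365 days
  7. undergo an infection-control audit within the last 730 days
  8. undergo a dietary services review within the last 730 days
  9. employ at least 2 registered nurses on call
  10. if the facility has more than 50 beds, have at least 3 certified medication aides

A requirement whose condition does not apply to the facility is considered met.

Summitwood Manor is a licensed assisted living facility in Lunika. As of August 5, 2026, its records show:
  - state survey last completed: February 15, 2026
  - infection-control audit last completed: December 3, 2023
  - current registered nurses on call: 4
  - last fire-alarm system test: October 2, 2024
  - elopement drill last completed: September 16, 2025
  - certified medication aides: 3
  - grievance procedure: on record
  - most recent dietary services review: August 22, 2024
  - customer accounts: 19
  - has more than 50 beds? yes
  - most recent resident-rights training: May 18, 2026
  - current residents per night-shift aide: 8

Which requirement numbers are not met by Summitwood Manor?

7

1. residents per night-shift aide 8 ≤ 14 → met
2. resident-rights training 79 days ago vs limit 120 → met
3. state survey 171 days ago vs limit 180 → met
4. grievance procedure present → met
5. fire-alarm system test 672 days ago vs limit 730 → met
6. elopement drill 323 days ago vs limit 365 → met
7. infection-control audit 976 days ago vs limit 730 → not met
8. dietary services review 713 days ago vs limit 730 → met
9. registered nurses on call 4 ≥ 2 → met
10. condition 'has more than 50 beds' holds; certified medication aides 3 ≥ 3 → met
Not met: 7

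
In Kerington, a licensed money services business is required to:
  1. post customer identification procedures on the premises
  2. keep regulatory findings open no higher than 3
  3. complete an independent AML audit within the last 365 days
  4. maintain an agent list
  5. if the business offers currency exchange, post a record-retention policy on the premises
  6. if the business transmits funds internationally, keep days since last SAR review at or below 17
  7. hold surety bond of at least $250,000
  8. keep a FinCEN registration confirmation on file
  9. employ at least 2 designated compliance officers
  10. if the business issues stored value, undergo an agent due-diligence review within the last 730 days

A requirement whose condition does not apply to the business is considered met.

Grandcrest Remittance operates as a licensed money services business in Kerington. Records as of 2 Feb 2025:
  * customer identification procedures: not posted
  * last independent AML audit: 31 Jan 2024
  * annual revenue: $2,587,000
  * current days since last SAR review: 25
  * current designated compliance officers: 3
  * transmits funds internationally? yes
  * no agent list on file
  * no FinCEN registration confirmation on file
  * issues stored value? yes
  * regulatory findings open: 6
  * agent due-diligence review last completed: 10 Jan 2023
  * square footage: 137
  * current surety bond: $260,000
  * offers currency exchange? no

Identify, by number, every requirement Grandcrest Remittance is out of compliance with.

1. customer identification procedures absent → not met
2. regulatory findings open 6 > 3 → not met
3. independent AML audit 368 days ago vs limit 365 → not met
4. agent list absent → not met
5. condition 'offers currency exchange' does not hold → requirement n/a → met
6. condition 'transmits funds internationally' holds; days since last SAR review 25 > 17 → not met
7. surety bond $260,000 ≥ $250,000 → met
8. FinCEN registration confirmation absent → not met
9. designated compliance officers 3 ≥ 2 → met
10. condition 'issues stored value' holds; agent due-diligence review 754 days ago vs limit 730 → not met
Not met: 1, 2, 3, 4, 6, 8, 10

1, 2, 3, 4, 6, 8, 10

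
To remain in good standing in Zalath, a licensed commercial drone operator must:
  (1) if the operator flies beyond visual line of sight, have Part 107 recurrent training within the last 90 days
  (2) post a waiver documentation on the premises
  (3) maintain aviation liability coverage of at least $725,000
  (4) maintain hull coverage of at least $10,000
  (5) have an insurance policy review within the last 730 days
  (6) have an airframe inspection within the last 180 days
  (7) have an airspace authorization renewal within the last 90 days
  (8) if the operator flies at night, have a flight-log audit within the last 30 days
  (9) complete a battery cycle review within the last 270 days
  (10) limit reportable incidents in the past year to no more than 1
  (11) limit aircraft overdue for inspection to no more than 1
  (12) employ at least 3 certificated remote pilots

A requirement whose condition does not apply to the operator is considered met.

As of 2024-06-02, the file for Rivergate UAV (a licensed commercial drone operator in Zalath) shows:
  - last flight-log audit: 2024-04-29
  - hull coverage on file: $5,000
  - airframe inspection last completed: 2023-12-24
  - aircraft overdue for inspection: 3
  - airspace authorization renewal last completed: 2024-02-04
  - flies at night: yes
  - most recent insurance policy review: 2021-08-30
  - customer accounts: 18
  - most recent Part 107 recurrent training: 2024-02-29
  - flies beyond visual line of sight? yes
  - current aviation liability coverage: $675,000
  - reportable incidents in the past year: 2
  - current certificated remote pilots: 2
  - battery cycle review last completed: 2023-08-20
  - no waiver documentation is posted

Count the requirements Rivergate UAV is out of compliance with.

11

1. condition 'flies beyond visual line of sight' holds; Part 107 recurrent training 94 days ago vs limit 90 → not met
2. waiver documentation absent → not met
3. aviation liability coverage $675,000 < $725,000 → not met
4. hull coverage $5,000 < $10,000 → not met
5. insurance policy review 1007 days ago vs limit 730 → not met
6. airframe inspection 161 days ago vs limit 180 → met
7. airspace authorization renewal 119 days ago vs limit 90 → not met
8. condition 'flies at night' holds; flight-log audit 34 days ago vs limit 30 → not met
9. battery cycle review 287 days ago vs limit 270 → not met
10. reportable incidents in the past year 2 > 1 → not met
11. aircraft overdue for inspection 3 > 1 → not met
12. certificated remote pilots 2 < 3 → not met
Not met: 11 of 12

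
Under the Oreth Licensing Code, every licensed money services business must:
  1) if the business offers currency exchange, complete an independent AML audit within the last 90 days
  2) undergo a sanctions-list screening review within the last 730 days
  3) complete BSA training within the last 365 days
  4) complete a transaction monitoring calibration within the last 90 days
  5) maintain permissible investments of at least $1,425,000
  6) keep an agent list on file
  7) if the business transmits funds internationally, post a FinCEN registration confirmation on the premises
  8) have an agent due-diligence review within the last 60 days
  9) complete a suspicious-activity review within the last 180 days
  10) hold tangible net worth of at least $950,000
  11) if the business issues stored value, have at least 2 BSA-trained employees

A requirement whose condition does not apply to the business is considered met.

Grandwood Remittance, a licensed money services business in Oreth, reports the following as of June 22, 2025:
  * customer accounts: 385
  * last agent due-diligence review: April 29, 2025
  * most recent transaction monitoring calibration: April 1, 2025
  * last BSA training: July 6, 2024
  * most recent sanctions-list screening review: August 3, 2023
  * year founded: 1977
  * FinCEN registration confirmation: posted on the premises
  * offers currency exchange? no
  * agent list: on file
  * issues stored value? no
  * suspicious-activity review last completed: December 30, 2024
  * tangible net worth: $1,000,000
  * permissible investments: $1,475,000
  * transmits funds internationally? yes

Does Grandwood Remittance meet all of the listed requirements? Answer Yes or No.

1. condition 'offers currency exchange' does not hold → requirement n/a → met
2. sanctions-list screening review 689 days ago vs limit 730 → met
3. BSA training 351 days ago vs limit 365 → met
4. transaction monitoring calibration 82 days ago vs limit 90 → met
5. permissible investments $1,475,000 ≥ $1,425,000 → met
6. agent list present → met
7. condition 'transmits funds internationally' holds; FinCEN registration confirmation present → met
8. agent due-diligence review 54 days ago vs limit 60 → met
9. suspicious-activity review 174 days ago vs limit 180 → met
10. tangible net worth $1,000,000 ≥ $950,000 → met
11. condition 'issues stored value' does not hold → requirement n/a → met
All met.

Yes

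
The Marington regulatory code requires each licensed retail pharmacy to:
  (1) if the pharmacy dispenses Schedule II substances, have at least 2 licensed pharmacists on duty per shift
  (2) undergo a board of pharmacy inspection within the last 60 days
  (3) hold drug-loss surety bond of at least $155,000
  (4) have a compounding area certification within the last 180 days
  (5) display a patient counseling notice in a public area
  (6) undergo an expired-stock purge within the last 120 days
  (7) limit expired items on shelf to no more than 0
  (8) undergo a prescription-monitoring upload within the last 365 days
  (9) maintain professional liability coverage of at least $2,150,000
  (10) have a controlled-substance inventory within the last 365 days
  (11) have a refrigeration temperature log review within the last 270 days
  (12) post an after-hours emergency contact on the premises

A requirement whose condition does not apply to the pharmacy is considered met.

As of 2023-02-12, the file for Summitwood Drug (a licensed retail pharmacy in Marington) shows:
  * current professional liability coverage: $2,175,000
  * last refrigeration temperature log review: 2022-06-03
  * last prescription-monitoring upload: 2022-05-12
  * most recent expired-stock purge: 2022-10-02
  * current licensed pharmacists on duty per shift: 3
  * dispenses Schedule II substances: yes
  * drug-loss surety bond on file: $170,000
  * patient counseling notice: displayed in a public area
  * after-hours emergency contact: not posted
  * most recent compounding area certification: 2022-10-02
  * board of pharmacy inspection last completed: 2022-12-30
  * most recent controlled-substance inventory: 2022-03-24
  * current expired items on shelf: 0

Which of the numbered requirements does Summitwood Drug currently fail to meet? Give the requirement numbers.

1. condition 'dispenses Schedule II substances' holds; licensed pharmacists on duty per shift 3 ≥ 2 → met
2. board of pharmacy inspection 44 days ago vs limit 60 → met
3. drug-loss surety bond $170,000 ≥ $155,000 → met
4. compounding area certification 133 days ago vs limit 180 → met
5. patient counseling notice present → met
6. expired-stock purge 133 days ago vs limit 120 → not met
7. expired items on shelf 0 ≤ 0 → met
8. prescription-monitoring upload 276 days ago vs limit 365 → met
9. professional liability coverage $2,175,000 ≥ $2,150,000 → met
10. controlled-substance inventory 325 days ago vs limit 365 → met
11. refrigeration temperature log review 254 days ago vs limit 270 → met
12. after-hours emergency contact absent → not met
Not met: 6, 12

6, 12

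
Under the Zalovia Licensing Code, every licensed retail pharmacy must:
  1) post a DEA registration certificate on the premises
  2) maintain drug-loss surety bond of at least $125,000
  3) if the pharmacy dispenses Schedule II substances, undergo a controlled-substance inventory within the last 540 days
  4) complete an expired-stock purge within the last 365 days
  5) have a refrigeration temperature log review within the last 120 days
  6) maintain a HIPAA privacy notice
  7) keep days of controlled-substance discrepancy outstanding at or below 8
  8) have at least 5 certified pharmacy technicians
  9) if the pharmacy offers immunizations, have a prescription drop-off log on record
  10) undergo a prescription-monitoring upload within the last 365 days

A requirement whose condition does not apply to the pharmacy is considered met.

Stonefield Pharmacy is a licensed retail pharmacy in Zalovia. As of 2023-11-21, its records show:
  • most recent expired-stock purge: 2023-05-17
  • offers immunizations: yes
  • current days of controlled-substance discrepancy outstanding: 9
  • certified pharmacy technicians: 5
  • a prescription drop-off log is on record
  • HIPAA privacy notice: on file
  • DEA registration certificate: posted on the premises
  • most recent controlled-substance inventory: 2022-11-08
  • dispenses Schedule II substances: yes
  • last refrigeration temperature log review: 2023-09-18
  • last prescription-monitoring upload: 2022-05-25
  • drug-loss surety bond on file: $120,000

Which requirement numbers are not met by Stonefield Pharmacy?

1. DEA registration certificate present → met
2. drug-loss surety bond $120,000 < $125,000 → not met
3. condition 'dispenses Schedule II substances' holds; controlled-substance inventory 378 days ago vs limit 540 → met
4. expired-stock purge 188 days ago vs limit 365 → met
5. refrigeration temperature log review 64 days ago vs limit 120 → met
6. HIPAA privacy notice present → met
7. days of controlled-substance discrepancy outstanding 9 > 8 → not met
8. certified pharmacy technicians 5 ≥ 5 → met
9. condition 'offers immunizations' holds; prescription drop-off log present → met
10. prescription-monitoring upload 545 days ago vs limit 365 → not met
Not met: 2, 7, 10

2, 7, 10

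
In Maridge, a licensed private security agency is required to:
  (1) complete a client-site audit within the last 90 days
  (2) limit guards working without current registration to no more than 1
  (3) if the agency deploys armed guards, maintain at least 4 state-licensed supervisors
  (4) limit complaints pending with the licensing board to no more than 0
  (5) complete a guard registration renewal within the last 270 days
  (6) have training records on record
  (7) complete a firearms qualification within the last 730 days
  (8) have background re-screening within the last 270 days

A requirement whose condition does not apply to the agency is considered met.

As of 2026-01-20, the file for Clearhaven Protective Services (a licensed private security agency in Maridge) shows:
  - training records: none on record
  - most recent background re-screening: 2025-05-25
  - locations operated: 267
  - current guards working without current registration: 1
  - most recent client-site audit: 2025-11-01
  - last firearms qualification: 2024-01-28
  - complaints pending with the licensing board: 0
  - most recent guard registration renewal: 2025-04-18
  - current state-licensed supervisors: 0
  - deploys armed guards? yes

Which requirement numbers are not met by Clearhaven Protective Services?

3, 5, 6

1. client-site audit 80 days ago vs limit 90 → met
2. guards working without current registration 1 ≤ 1 → met
3. condition 'deploys armed guards' holds; state-licensed supervisors 0 < 4 → not met
4. complaints pending with the licensing board 0 ≤ 0 → met
5. guard registration renewal 277 days ago vs limit 270 → not met
6. training records absent → not met
7. firearms qualification 723 days ago vs limit 730 → met
8. background re-screening 240 days ago vs limit 270 → met
Not met: 3, 5, 6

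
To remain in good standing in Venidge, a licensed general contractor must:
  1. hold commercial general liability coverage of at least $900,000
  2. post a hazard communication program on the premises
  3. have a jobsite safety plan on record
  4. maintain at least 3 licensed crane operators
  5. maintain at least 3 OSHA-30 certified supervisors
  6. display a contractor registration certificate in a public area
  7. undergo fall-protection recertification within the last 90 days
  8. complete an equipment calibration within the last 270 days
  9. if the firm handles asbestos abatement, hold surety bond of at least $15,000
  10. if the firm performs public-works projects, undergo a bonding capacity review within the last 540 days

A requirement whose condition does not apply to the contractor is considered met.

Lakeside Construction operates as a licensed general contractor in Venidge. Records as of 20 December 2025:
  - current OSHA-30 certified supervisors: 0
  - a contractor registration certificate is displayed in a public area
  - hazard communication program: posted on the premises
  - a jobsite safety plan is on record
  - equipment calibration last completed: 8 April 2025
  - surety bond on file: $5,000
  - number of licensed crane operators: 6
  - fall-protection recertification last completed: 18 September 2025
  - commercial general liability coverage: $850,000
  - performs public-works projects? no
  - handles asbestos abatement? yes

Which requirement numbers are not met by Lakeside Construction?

1, 5, 7, 9

1. commercial general liability coverage $850,000 < $900,000 → not met
2. hazard communication program present → met
3. jobsite safety plan present → met
4. licensed crane operators 6 ≥ 3 → met
5. OSHA-30 certified supervisors 0 < 3 → not met
6. contractor registration certificate present → met
7. fall-protection recertification 93 days ago vs limit 90 → not met
8. equipment calibration 256 days ago vs limit 270 → met
9. condition 'handles asbestos abatement' holds; surety bond $5,000 < $15,000 → not met
10. condition 'performs public-works projects' does not hold → requirement n/a → met
Not met: 1, 5, 7, 9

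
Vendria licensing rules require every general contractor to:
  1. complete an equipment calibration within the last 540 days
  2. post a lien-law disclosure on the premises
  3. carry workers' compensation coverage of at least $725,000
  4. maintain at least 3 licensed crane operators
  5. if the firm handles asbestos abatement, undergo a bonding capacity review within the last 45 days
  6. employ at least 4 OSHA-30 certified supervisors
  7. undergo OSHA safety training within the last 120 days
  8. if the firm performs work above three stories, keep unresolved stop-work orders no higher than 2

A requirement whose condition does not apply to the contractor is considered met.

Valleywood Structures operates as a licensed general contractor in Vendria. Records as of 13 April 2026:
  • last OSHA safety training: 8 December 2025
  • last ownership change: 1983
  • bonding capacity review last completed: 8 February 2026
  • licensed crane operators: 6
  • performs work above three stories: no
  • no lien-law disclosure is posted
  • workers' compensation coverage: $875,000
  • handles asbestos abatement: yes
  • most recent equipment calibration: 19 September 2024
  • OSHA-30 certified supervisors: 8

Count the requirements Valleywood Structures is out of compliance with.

1. equipment calibration 571 days ago vs limit 540 → not met
2. lien-law disclosure absent → not met
3. workers' compensation coverage $875,000 ≥ $725,000 → met
4. licensed crane operators 6 ≥ 3 → met
5. condition 'handles asbestos abatement' holds; bonding capacity review 64 days ago vs limit 45 → not met
6. OSHA-30 certified supervisors 8 ≥ 4 → met
7. OSHA safety training 126 days ago vs limit 120 → not met
8. condition 'performs work above three stories' does not hold → requirement n/a → met
Not met: 4 of 8

4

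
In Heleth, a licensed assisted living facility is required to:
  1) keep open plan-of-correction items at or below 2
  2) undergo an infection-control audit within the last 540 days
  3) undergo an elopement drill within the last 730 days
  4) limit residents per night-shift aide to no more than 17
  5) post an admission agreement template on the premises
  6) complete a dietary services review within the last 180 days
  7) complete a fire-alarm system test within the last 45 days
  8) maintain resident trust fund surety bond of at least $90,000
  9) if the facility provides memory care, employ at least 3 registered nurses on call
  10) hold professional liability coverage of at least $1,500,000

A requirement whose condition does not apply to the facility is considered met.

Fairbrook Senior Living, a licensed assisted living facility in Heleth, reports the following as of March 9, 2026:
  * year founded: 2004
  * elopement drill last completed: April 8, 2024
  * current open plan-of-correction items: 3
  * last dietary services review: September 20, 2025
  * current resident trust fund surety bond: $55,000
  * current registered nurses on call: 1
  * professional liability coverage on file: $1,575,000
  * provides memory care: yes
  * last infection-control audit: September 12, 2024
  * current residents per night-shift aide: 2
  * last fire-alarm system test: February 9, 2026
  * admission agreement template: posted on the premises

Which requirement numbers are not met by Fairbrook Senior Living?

1, 2, 8, 9

1. open plan-of-correction items 3 > 2 → not met
2. infection-control audit 543 days ago vs limit 540 → not met
3. elopement drill 700 days ago vs limit 730 → met
4. residents per night-shift aide 2 ≤ 17 → met
5. admission agreement template present → met
6. dietary services review 170 days ago vs limit 180 → met
7. fire-alarm system test 28 days ago vs limit 45 → met
8. resident trust fund surety bond $55,000 < $90,000 → not met
9. condition 'provides memory care' holds; registered nurses on call 1 < 3 → not met
10. professional liability coverage $1,575,000 ≥ $1,500,000 → met
Not met: 1, 2, 8, 9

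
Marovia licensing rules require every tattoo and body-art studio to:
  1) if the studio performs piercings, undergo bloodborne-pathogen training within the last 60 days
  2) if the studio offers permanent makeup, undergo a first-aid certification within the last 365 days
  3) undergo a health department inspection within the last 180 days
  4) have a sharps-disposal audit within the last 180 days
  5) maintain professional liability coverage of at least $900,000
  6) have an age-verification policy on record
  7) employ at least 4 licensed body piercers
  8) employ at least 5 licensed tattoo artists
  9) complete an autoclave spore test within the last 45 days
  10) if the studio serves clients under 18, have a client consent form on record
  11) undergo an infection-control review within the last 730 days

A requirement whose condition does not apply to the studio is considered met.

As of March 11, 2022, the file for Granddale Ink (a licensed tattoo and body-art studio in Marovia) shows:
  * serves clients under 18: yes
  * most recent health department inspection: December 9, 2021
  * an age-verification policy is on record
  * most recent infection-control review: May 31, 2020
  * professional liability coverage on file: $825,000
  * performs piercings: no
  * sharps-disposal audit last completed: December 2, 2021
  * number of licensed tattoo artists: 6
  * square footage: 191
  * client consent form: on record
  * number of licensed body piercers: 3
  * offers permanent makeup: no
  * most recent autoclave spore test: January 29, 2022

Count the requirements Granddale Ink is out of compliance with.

2

1. condition 'performs piercings' does not hold → requirement n/a → met
2. condition 'offers permanent makeup' does not hold → requirement n/a → met
3. health department inspection 92 days ago vs limit 180 → met
4. sharps-disposal audit 99 days ago vs limit 180 → met
5. professional liability coverage $825,000 < $900,000 → not met
6. age-verification policy present → met
7. licensed body piercers 3 < 4 → not met
8. licensed tattoo artists 6 ≥ 5 → met
9. autoclave spore test 41 days ago vs limit 45 → met
10. condition 'serves clients under 18' holds; client consent form present → met
11. infection-control review 649 days ago vs limit 730 → met
Not met: 2 of 11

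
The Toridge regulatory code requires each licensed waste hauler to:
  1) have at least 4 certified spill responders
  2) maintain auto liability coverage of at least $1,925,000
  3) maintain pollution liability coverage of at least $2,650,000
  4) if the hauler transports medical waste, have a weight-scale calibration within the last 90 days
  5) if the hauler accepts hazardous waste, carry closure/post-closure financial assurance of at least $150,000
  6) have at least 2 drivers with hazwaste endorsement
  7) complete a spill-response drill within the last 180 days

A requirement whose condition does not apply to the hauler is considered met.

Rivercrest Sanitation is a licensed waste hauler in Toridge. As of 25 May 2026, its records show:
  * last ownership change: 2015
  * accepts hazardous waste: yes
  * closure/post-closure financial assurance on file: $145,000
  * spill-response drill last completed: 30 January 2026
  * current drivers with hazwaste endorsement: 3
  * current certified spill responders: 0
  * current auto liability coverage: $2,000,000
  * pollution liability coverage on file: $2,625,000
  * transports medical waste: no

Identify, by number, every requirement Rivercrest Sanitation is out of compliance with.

1. certified spill responders 0 < 4 → not met
2. auto liability coverage $2,000,000 ≥ $1,925,000 → met
3. pollution liability coverage $2,625,000 < $2,650,000 → not met
4. condition 'transports medical waste' does not hold → requirement n/a → met
5. condition 'accepts hazardous waste' holds; closure/post-closure financial assurance $145,000 < $150,000 → not met
6. drivers with hazwaste endorsement 3 ≥ 2 → met
7. spill-response drill 115 days ago vs limit 180 → met
Not met: 1, 3, 5

1, 3, 5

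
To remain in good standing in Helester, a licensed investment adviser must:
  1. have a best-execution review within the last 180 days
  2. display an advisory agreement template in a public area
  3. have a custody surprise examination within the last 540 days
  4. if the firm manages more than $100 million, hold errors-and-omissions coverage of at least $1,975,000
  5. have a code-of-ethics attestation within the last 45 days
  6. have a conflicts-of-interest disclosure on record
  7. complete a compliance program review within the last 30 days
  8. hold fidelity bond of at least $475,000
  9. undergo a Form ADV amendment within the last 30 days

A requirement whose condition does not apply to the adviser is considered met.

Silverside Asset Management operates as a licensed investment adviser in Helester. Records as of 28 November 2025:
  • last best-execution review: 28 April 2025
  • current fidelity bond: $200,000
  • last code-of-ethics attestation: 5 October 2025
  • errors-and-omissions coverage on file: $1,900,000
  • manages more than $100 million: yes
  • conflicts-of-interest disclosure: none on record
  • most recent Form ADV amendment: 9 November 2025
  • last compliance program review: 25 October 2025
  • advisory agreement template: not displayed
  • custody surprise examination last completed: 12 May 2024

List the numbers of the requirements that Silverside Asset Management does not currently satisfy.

1, 2, 3, 4, 5, 6, 7, 8

1. best-execution review 214 days ago vs limit 180 → not met
2. advisory agreement template absent → not met
3. custody surprise examination 565 days ago vs limit 540 → not met
4. condition 'manages more than $100 million' holds; errors-and-omissions coverage $1,900,000 < $1,975,000 → not met
5. code-of-ethics attestation 54 days ago vs limit 45 → not met
6. conflicts-of-interest disclosure absent → not met
7. compliance program review 34 days ago vs limit 30 → not met
8. fidelity bond $200,000 < $475,000 → not met
9. Form ADV amendment 19 days ago vs limit 30 → met
Not met: 1, 2, 3, 4, 5, 6, 7, 8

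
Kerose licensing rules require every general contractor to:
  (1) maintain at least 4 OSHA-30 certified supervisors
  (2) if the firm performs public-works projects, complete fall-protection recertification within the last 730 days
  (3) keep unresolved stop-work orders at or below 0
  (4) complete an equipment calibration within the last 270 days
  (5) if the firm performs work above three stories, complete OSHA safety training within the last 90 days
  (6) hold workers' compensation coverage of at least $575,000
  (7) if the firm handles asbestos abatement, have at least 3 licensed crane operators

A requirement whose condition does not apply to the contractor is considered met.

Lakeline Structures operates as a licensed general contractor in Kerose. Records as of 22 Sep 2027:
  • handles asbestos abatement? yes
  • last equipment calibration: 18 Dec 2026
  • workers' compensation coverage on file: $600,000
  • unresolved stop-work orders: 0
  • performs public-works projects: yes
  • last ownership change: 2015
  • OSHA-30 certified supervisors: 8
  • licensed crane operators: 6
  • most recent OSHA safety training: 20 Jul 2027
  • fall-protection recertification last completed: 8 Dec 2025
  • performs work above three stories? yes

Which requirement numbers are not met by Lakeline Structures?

4

1. OSHA-30 certified supervisors 8 ≥ 4 → met
2. condition 'performs public-works projects' holds; fall-protection recertification 653 days ago vs limit 730 → met
3. unresolved stop-work orders 0 ≤ 0 → met
4. equipment calibration 278 days ago vs limit 270 → not met
5. condition 'performs work above three stories' holds; OSHA safety training 64 days ago vs limit 90 → met
6. workers' compensation coverage $600,000 ≥ $575,000 → met
7. condition 'handles asbestos abatement' holds; licensed crane operators 6 ≥ 3 → met
Not met: 4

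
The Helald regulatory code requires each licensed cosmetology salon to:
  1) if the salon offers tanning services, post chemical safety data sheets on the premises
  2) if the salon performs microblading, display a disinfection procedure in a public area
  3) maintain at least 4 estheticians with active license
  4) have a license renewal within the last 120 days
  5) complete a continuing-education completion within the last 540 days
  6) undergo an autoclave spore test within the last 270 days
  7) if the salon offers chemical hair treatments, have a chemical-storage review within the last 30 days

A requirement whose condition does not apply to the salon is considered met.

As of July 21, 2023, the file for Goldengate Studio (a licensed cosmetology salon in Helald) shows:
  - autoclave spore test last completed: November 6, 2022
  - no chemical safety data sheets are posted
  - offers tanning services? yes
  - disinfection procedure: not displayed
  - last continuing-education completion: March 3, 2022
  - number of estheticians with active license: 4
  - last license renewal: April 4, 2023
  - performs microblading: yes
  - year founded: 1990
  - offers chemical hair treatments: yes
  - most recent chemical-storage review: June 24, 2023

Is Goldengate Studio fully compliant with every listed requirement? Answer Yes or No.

No

1. condition 'offers tanning services' holds; chemical safety data sheets absent → not met
2. condition 'performs microblading' holds; disinfection procedure absent → not met
3. estheticians with active license 4 ≥ 4 → met
4. license renewal 108 days ago vs limit 120 → met
5. continuing-education completion 505 days ago vs limit 540 → met
6. autoclave spore test 257 days ago vs limit 270 → met
7. condition 'offers chemical hair treatments' holds; chemical-storage review 27 days ago vs limit 30 → met
Not met: 1, 2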